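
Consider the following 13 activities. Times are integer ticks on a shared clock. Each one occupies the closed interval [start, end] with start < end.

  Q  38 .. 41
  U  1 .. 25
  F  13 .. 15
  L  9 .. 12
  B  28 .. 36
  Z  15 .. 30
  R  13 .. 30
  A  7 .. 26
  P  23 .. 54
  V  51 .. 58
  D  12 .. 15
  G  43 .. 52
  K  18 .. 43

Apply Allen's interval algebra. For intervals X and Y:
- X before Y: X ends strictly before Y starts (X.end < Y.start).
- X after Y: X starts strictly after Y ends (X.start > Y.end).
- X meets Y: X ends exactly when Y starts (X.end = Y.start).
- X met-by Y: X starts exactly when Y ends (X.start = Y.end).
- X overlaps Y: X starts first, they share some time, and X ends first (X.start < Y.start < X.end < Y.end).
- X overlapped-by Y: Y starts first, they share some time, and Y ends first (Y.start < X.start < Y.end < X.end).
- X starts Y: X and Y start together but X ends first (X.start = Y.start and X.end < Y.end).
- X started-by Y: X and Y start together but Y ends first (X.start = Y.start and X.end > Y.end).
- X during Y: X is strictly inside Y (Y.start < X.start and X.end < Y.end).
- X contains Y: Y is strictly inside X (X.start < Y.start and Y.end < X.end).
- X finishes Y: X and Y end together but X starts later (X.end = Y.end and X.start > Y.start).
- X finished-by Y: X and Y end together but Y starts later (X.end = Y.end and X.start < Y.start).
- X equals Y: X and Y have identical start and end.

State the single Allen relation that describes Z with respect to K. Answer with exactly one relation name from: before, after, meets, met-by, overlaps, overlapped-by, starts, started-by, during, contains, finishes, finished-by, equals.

Z = [15, 30]; K = [18, 43].
Compare endpoints: Z.start < K.start, Z.start < K.end, Z.end > K.start, Z.end < K.end.
That pattern is 'overlaps'.

overlaps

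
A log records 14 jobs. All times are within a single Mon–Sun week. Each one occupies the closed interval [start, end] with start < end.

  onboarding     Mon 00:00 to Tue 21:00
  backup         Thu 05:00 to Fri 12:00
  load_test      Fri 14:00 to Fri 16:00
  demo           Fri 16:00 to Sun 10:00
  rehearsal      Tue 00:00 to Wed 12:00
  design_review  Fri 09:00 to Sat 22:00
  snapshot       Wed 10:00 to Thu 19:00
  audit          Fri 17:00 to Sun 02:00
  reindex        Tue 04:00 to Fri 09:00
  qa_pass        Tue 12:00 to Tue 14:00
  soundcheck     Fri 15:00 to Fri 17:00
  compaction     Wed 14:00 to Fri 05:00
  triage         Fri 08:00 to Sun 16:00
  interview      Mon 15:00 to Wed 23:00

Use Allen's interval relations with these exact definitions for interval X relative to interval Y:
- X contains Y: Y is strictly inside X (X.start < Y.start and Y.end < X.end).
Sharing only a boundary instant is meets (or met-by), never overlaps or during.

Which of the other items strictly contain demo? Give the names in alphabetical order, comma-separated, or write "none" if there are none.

triage

Target demo = [Fri 16:00, Sun 10:00].
audit [Fri 17:00, Sun 02:00] → during → no.
backup [Thu 05:00, Fri 12:00] → before → no.
compaction [Wed 14:00, Fri 05:00] → before → no.
design_review [Fri 09:00, Sat 22:00] → overlaps → no.
interview [Mon 15:00, Wed 23:00] → before → no.
load_test [Fri 14:00, Fri 16:00] → meets → no.
onboarding [Mon 00:00, Tue 21:00] → before → no.
qa_pass [Tue 12:00, Tue 14:00] → before → no.
rehearsal [Tue 00:00, Wed 12:00] → before → no.
reindex [Tue 04:00, Fri 09:00] → before → no.
snapshot [Wed 10:00, Thu 19:00] → before → no.
soundcheck [Fri 15:00, Fri 17:00] → overlaps → no.
triage [Fri 08:00, Sun 16:00] → contains → yes.
Result: triage.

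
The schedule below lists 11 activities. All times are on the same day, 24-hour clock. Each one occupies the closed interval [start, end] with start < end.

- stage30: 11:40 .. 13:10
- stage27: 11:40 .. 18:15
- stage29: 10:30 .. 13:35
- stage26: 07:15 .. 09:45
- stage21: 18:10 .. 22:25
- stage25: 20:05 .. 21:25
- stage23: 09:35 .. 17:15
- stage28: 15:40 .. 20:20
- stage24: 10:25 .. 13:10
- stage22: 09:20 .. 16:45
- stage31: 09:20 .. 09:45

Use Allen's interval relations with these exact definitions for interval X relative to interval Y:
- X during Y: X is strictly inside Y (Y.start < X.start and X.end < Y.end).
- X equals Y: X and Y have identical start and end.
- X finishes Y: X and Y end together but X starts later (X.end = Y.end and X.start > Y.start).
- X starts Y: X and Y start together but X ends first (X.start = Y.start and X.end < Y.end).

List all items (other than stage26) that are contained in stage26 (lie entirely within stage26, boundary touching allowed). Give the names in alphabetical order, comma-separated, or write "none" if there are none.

stage31

Target stage26 = [07:15, 09:45].
stage21 [18:10, 22:25] → after → no.
stage22 [09:20, 16:45] → overlapped-by → no.
stage23 [09:35, 17:15] → overlapped-by → no.
stage24 [10:25, 13:10] → after → no.
stage25 [20:05, 21:25] → after → no.
stage27 [11:40, 18:15] → after → no.
stage28 [15:40, 20:20] → after → no.
stage29 [10:30, 13:35] → after → no.
stage30 [11:40, 13:10] → after → no.
stage31 [09:20, 09:45] → finishes → yes.
Result: stage31.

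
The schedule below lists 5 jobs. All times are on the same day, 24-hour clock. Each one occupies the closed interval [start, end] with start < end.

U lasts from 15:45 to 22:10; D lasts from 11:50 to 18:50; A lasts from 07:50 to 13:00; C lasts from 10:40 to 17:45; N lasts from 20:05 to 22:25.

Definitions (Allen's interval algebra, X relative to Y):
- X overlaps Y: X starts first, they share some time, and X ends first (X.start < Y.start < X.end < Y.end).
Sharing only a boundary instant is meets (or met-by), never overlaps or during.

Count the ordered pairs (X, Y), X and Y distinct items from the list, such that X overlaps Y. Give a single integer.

6

Checking all 20 ordered pairs for relation 'overlaps'; matching pairs in alphabetical order:
(A, C): A overlaps C ✓
(A, D): A overlaps D ✓
(C, D): C overlaps D ✓
(C, U): C overlaps U ✓
(D, U): D overlaps U ✓
(U, N): U overlaps N ✓
Count: 6.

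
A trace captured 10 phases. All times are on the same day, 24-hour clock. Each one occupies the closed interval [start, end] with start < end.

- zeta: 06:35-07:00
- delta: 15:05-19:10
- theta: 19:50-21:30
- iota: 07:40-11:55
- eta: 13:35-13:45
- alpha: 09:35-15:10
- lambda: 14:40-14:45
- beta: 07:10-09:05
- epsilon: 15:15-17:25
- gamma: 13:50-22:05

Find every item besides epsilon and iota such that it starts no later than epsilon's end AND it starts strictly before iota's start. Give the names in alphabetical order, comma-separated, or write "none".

Conditions: its start is no later than epsilon's end (X.start <= 17:25) AND its start is strictly before iota's start (X.start < 07:40).
alpha: start 09:35 <= 17:25? ✓; start 09:35 < 07:40? ✗ → no.
beta: start 07:10 <= 17:25? ✓; start 07:10 < 07:40? ✓ → yes.
delta: start 15:05 <= 17:25? ✓; start 15:05 < 07:40? ✗ → no.
eta: start 13:35 <= 17:25? ✓; start 13:35 < 07:40? ✗ → no.
gamma: start 13:50 <= 17:25? ✓; start 13:50 < 07:40? ✗ → no.
lambda: start 14:40 <= 17:25? ✓; start 14:40 < 07:40? ✗ → no.
theta: start 19:50 <= 17:25? ✗; start 19:50 < 07:40? ✗ → no.
zeta: start 06:35 <= 17:25? ✓; start 06:35 < 07:40? ✓ → yes.
Result: beta, zeta.

beta, zeta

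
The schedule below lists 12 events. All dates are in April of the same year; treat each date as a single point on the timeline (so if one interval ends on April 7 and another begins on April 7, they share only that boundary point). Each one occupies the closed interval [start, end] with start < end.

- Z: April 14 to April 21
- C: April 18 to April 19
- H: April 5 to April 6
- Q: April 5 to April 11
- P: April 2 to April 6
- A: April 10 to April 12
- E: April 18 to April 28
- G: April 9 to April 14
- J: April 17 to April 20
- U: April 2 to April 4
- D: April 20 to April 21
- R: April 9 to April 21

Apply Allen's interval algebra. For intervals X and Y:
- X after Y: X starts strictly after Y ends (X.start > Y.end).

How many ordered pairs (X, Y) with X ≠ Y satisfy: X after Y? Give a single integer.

41

Checking all 132 ordered pairs for relation 'after'; matching pairs in alphabetical order:
(A, H): A after H ✓
(A, P): A after P ✓
(A, U): A after U ✓
(C, A): C after A ✓
(C, G): C after G ✓
(C, H): C after H ✓
(C, P): C after P ✓
(C, Q): C after Q ✓
(C, U): C after U ✓
(D, A): D after A ✓
(D, C): D after C ✓
(D, G): D after G ✓
(D, H): D after H ✓
(D, P): D after P ✓
(D, Q): D after Q ✓
(D, U): D after U ✓
(E, A): E after A ✓
(E, G): E after G ✓
(E, H): E after H ✓
(E, P): E after P ✓
(E, Q): E after Q ✓
(E, U): E after U ✓
(G, H): G after H ✓
(G, P): G after P ✓
... plus 17 further pairs not listed.
Count: 41.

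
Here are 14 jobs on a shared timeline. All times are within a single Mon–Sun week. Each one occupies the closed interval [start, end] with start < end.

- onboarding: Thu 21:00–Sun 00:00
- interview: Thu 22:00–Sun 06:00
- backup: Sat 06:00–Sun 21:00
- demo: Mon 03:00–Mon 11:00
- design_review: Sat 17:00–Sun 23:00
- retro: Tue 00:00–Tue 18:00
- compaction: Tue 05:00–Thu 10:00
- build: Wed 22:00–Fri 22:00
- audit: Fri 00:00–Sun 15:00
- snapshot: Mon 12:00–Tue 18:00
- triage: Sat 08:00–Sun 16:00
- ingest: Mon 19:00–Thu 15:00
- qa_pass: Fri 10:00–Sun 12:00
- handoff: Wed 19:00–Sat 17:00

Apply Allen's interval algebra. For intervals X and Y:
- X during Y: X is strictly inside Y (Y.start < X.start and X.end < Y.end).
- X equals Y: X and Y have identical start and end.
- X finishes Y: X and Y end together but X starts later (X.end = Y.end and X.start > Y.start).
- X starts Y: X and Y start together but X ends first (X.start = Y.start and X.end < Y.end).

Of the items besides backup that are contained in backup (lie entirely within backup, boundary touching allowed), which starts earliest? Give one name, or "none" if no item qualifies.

triage

Target backup = [Sat 06:00, Sun 21:00].
audit [Fri 00:00, Sun 15:00] → overlaps → excluded.
build [Wed 22:00, Fri 22:00] → before → excluded.
compaction [Tue 05:00, Thu 10:00] → before → excluded.
demo [Mon 03:00, Mon 11:00] → before → excluded.
design_review [Sat 17:00, Sun 23:00] → overlapped-by → excluded.
handoff [Wed 19:00, Sat 17:00] → overlaps → excluded.
ingest [Mon 19:00, Thu 15:00] → before → excluded.
interview [Thu 22:00, Sun 06:00] → overlaps → excluded.
onboarding [Thu 21:00, Sun 00:00] → overlaps → excluded.
qa_pass [Fri 10:00, Sun 12:00] → overlaps → excluded.
retro [Tue 00:00, Tue 18:00] → before → excluded.
snapshot [Mon 12:00, Tue 18:00] → before → excluded.
triage [Sat 08:00, Sun 16:00] → during → candidate.
Among candidates, earliest start is Sat 08:00 → triage.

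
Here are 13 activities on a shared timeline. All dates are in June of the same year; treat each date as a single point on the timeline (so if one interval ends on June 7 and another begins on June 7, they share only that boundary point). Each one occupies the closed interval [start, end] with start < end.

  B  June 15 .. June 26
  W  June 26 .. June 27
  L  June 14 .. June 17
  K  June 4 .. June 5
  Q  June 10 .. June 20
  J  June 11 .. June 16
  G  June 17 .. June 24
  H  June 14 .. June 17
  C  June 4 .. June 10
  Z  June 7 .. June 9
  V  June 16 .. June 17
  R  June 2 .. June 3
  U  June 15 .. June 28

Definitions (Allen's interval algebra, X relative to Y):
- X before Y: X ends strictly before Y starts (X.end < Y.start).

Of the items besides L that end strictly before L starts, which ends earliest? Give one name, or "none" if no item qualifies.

Target L = [June 14, June 17].
B [June 15, June 26] → overlapped-by → excluded.
C [June 4, June 10] → before → candidate.
G [June 17, June 24] → met-by → excluded.
H [June 14, June 17] → equals → excluded.
J [June 11, June 16] → overlaps → excluded.
K [June 4, June 5] → before → candidate.
Q [June 10, June 20] → contains → excluded.
R [June 2, June 3] → before → candidate.
U [June 15, June 28] → overlapped-by → excluded.
V [June 16, June 17] → finishes → excluded.
W [June 26, June 27] → after → excluded.
Z [June 7, June 9] → before → candidate.
Among candidates, earliest end is June 3 → R.

R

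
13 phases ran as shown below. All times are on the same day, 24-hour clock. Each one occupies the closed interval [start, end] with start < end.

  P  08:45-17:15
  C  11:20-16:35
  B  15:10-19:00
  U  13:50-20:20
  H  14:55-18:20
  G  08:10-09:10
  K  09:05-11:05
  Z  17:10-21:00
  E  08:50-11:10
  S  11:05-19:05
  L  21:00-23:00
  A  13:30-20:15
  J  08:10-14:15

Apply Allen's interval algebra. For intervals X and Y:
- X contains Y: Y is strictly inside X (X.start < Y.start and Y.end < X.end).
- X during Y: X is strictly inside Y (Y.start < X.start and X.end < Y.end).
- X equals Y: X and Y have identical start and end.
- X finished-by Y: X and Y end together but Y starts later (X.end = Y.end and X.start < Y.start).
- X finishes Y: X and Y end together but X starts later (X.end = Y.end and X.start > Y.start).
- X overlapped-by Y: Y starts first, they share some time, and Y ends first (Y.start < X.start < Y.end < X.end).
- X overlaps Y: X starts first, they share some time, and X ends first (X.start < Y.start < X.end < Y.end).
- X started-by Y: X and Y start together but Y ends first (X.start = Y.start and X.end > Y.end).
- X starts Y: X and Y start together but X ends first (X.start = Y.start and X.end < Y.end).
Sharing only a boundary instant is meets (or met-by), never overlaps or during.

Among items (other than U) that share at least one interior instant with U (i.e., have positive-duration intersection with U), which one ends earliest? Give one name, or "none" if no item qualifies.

Target U = [13:50, 20:20].
A [13:30, 20:15] → overlaps → candidate.
B [15:10, 19:00] → during → candidate.
C [11:20, 16:35] → overlaps → candidate.
E [08:50, 11:10] → before → excluded.
G [08:10, 09:10] → before → excluded.
H [14:55, 18:20] → during → candidate.
J [08:10, 14:15] → overlaps → candidate.
K [09:05, 11:05] → before → excluded.
L [21:00, 23:00] → after → excluded.
P [08:45, 17:15] → overlaps → candidate.
S [11:05, 19:05] → overlaps → candidate.
Z [17:10, 21:00] → overlapped-by → candidate.
Among candidates, earliest end is 14:15 → J.

J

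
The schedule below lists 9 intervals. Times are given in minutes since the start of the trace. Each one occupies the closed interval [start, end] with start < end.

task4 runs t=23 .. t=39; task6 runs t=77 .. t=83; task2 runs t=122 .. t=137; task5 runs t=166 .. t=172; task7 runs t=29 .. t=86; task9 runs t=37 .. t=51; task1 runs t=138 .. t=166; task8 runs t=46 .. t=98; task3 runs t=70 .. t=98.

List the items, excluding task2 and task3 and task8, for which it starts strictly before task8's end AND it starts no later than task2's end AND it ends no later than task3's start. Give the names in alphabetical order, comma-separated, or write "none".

Conditions: its start is strictly before task8's end (X.start < t=98) AND its start is no later than task2's end (X.start <= t=137) AND its end is no later than task3's start (X.end <= t=70).
task1: start t=138 < t=98? ✗; start t=138 <= t=137? ✗; end t=166 <= t=70? ✗ → no.
task4: start t=23 < t=98? ✓; start t=23 <= t=137? ✓; end t=39 <= t=70? ✓ → yes.
task5: start t=166 < t=98? ✗; start t=166 <= t=137? ✗; end t=172 <= t=70? ✗ → no.
task6: start t=77 < t=98? ✓; start t=77 <= t=137? ✓; end t=83 <= t=70? ✗ → no.
task7: start t=29 < t=98? ✓; start t=29 <= t=137? ✓; end t=86 <= t=70? ✗ → no.
task9: start t=37 < t=98? ✓; start t=37 <= t=137? ✓; end t=51 <= t=70? ✓ → yes.
Result: task4, task9.

task4, task9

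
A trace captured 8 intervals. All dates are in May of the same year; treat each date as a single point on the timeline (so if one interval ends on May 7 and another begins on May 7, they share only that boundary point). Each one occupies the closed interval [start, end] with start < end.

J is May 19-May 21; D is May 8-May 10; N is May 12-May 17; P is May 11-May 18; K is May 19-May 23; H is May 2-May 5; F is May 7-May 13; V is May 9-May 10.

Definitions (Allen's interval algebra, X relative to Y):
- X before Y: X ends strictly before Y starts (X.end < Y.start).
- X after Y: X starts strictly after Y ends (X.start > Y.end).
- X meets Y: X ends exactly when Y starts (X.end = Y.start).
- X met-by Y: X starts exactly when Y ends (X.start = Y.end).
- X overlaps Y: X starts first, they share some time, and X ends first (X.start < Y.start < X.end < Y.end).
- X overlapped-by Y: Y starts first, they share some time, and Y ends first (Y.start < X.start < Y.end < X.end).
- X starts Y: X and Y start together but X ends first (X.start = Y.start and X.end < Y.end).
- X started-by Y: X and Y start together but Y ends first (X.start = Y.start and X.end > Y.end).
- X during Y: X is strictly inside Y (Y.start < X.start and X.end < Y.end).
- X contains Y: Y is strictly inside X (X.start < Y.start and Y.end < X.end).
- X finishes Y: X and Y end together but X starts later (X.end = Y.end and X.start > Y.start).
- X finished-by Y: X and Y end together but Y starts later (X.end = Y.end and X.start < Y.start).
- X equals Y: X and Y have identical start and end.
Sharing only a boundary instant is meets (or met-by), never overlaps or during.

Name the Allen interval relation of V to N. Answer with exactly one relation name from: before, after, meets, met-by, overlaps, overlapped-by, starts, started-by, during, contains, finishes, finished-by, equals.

V = [May 9, May 10]; N = [May 12, May 17].
Compare endpoints: V.start < N.start, V.start < N.end, V.end < N.start, V.end < N.end.
That pattern is 'before'.

before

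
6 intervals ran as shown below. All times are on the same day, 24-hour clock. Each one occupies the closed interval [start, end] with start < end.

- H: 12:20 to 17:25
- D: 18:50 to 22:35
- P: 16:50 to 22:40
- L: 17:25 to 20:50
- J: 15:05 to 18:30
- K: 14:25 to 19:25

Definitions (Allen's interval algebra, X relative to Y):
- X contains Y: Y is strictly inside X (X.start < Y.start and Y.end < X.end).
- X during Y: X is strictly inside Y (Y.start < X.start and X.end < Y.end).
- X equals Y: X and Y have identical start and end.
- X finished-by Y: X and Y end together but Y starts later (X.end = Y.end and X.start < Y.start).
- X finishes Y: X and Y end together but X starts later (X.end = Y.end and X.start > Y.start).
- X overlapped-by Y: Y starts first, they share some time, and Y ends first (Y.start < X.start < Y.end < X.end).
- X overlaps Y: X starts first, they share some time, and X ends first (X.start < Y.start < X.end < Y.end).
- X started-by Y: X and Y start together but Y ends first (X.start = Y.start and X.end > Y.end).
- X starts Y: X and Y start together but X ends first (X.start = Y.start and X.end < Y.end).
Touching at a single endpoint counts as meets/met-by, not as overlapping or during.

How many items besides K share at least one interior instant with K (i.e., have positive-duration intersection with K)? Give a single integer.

5

Target K = [14:25, 19:25].
D [18:50, 22:35] → overlapped-by → counts.
H [12:20, 17:25] → overlaps → counts.
J [15:05, 18:30] → during → counts.
L [17:25, 20:50] → overlapped-by → counts.
P [16:50, 22:40] → overlapped-by → counts.
Total: 5.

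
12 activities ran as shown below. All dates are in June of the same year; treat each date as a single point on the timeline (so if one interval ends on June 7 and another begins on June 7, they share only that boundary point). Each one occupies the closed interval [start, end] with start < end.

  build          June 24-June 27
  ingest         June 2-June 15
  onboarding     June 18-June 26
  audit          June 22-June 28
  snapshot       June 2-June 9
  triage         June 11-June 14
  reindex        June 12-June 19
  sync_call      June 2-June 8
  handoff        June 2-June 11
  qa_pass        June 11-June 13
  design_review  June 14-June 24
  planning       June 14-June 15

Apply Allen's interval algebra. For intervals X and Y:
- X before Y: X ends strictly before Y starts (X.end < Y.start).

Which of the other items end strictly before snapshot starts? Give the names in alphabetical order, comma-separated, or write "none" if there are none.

Target snapshot = [June 2, June 9].
audit [June 22, June 28] → after → no.
build [June 24, June 27] → after → no.
design_review [June 14, June 24] → after → no.
handoff [June 2, June 11] → started-by → no.
ingest [June 2, June 15] → started-by → no.
onboarding [June 18, June 26] → after → no.
planning [June 14, June 15] → after → no.
qa_pass [June 11, June 13] → after → no.
reindex [June 12, June 19] → after → no.
sync_call [June 2, June 8] → starts → no.
triage [June 11, June 14] → after → no.
Result: none.

none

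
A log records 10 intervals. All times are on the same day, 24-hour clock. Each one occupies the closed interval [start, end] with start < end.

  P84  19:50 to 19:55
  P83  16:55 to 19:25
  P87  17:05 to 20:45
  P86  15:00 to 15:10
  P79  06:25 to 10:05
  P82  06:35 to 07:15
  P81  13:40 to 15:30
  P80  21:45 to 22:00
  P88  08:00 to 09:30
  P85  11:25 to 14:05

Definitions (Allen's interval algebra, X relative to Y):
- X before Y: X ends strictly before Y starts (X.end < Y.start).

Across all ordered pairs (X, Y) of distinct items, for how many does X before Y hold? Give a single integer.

Checking all 90 ordered pairs for relation 'before'; matching pairs in alphabetical order:
(P79, P80): P79 before P80 ✓
(P79, P81): P79 before P81 ✓
(P79, P83): P79 before P83 ✓
(P79, P84): P79 before P84 ✓
(P79, P85): P79 before P85 ✓
(P79, P86): P79 before P86 ✓
(P79, P87): P79 before P87 ✓
(P81, P80): P81 before P80 ✓
(P81, P83): P81 before P83 ✓
(P81, P84): P81 before P84 ✓
(P81, P87): P81 before P87 ✓
(P82, P80): P82 before P80 ✓
(P82, P81): P82 before P81 ✓
(P82, P83): P82 before P83 ✓
(P82, P84): P82 before P84 ✓
(P82, P85): P82 before P85 ✓
(P82, P86): P82 before P86 ✓
(P82, P87): P82 before P87 ✓
(P82, P88): P82 before P88 ✓
(P83, P80): P83 before P80 ✓
(P83, P84): P83 before P84 ✓
(P84, P80): P84 before P80 ✓
(P85, P80): P85 before P80 ✓
(P85, P83): P85 before P83 ✓
... plus 15 further pairs not listed.
Count: 39.

39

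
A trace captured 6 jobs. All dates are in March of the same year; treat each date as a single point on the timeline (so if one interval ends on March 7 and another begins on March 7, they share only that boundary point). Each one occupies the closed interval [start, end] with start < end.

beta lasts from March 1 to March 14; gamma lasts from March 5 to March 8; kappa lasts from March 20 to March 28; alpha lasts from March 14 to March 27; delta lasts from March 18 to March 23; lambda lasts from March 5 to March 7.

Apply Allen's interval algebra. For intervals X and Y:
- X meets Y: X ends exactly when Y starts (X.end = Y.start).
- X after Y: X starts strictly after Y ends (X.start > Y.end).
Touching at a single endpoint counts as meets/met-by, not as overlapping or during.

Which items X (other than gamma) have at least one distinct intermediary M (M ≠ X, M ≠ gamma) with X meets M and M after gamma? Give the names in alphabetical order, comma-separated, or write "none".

beta

Target gamma = [March 5, March 8].
Intermediaries M with M after gamma: alpha, delta, kappa.
Via alpha — items with X meets alpha: beta.
Via delta — items with X meets delta: none.
Via kappa — items with X meets kappa: none.
Union: beta.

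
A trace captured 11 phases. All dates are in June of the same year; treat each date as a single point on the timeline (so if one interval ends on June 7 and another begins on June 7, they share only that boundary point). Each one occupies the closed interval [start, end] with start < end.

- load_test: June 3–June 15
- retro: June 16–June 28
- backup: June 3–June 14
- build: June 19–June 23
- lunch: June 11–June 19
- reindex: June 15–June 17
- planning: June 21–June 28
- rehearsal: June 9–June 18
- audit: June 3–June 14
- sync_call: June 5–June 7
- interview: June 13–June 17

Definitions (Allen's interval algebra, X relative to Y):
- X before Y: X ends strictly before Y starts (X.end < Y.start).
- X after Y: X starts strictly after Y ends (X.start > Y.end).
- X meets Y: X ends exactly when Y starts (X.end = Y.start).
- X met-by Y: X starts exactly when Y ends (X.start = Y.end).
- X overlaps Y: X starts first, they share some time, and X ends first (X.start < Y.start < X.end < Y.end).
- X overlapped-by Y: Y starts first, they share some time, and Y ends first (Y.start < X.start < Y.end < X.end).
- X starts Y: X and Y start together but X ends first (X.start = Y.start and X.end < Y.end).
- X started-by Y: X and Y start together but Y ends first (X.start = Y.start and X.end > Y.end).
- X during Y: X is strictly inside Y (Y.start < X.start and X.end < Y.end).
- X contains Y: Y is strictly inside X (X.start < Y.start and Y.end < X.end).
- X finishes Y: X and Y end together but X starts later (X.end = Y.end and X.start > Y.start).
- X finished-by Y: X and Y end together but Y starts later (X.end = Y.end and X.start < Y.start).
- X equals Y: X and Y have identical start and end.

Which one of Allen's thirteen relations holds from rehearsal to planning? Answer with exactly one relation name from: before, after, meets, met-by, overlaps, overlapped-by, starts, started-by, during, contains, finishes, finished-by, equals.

before

rehearsal = [June 9, June 18]; planning = [June 21, June 28].
Compare endpoints: rehearsal.start < planning.start, rehearsal.start < planning.end, rehearsal.end < planning.start, rehearsal.end < planning.end.
That pattern is 'before'.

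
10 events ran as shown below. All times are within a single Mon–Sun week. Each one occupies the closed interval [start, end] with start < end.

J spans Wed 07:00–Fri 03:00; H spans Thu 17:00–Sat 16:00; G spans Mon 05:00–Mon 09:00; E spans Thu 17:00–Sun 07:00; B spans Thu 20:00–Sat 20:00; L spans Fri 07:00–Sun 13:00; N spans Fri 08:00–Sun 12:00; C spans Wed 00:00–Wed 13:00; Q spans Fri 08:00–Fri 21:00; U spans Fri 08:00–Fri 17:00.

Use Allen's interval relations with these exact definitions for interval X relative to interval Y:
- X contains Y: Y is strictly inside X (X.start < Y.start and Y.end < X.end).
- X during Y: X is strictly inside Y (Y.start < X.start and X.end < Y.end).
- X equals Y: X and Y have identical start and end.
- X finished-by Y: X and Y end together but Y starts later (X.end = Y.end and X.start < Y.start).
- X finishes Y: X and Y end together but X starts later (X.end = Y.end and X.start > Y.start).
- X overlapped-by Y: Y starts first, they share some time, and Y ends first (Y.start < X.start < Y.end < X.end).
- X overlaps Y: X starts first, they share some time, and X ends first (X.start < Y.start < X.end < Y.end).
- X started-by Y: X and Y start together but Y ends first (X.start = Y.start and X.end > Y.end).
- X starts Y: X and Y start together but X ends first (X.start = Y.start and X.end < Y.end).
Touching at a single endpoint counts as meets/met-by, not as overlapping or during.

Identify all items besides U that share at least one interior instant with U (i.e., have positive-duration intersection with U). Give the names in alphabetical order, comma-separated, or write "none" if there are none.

Target U = [Fri 08:00, Fri 17:00].
B [Thu 20:00, Sat 20:00] → contains → yes.
C [Wed 00:00, Wed 13:00] → before → no.
E [Thu 17:00, Sun 07:00] → contains → yes.
G [Mon 05:00, Mon 09:00] → before → no.
H [Thu 17:00, Sat 16:00] → contains → yes.
J [Wed 07:00, Fri 03:00] → before → no.
L [Fri 07:00, Sun 13:00] → contains → yes.
N [Fri 08:00, Sun 12:00] → started-by → yes.
Q [Fri 08:00, Fri 21:00] → started-by → yes.
Result: B, E, H, L, N, Q.

B, E, H, L, N, Q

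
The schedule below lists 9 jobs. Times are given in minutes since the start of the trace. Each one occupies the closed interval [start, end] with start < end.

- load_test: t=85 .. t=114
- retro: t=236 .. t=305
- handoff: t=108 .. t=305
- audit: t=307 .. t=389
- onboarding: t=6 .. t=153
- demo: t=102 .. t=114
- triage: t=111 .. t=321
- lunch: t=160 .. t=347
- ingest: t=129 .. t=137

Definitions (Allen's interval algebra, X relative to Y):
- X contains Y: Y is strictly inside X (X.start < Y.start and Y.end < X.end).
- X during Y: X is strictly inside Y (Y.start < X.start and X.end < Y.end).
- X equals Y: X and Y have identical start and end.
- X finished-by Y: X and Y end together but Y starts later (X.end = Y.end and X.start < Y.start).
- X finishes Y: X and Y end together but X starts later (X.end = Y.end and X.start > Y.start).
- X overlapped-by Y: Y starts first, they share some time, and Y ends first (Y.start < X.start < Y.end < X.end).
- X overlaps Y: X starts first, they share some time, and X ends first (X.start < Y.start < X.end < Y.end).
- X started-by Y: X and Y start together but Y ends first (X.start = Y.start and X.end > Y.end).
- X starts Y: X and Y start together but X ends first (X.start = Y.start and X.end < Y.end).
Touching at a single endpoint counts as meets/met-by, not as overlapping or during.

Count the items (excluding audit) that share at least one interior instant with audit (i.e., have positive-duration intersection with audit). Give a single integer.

Target audit = [t=307, t=389].
demo [t=102, t=114] → before → no.
handoff [t=108, t=305] → before → no.
ingest [t=129, t=137] → before → no.
load_test [t=85, t=114] → before → no.
lunch [t=160, t=347] → overlaps → counts.
onboarding [t=6, t=153] → before → no.
retro [t=236, t=305] → before → no.
triage [t=111, t=321] → overlaps → counts.
Total: 2.

2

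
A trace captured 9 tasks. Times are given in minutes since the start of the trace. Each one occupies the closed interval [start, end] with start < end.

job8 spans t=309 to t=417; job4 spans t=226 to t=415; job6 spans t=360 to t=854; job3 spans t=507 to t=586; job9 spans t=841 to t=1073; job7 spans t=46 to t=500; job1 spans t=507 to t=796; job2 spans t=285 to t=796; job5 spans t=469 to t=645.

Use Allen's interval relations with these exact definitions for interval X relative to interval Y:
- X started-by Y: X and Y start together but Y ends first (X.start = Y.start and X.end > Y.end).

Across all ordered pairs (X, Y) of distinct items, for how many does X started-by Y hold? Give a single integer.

1

Checking all 72 ordered pairs for relation 'started-by'; matching pairs in alphabetical order:
(job1, job3): job1 started-by job3 ✓
Count: 1.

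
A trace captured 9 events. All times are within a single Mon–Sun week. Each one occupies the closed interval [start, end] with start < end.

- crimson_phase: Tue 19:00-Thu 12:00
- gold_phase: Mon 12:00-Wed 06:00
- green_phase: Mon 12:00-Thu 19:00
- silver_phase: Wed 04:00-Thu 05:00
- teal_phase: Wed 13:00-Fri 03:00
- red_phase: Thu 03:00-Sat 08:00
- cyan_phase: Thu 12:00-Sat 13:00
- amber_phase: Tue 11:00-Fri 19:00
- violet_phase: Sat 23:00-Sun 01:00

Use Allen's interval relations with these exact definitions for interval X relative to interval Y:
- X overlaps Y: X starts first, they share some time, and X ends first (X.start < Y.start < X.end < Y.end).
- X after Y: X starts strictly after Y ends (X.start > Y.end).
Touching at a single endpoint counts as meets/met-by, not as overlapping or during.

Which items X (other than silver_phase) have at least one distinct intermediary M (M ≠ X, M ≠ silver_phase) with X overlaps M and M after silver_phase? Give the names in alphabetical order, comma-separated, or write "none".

amber_phase, green_phase, red_phase, teal_phase

Target silver_phase = [Wed 04:00, Thu 05:00].
Intermediaries M with M after silver_phase: cyan_phase, violet_phase.
Via cyan_phase — items with X overlaps cyan_phase: amber_phase, green_phase, red_phase, teal_phase.
Via violet_phase — items with X overlaps violet_phase: none.
Union: amber_phase, green_phase, red_phase, teal_phase.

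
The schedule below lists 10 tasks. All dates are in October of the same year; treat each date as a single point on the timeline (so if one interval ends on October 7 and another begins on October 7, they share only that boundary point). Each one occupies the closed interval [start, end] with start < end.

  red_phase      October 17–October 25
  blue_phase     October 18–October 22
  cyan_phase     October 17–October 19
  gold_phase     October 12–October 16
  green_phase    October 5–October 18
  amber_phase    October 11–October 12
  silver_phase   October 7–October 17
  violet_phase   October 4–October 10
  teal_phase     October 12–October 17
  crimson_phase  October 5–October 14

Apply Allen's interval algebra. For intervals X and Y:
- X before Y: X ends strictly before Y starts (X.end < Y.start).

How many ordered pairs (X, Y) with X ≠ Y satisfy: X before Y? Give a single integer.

17

Checking all 90 ordered pairs for relation 'before'; matching pairs in alphabetical order:
(amber_phase, blue_phase): amber_phase before blue_phase ✓
(amber_phase, cyan_phase): amber_phase before cyan_phase ✓
(amber_phase, red_phase): amber_phase before red_phase ✓
(crimson_phase, blue_phase): crimson_phase before blue_phase ✓
(crimson_phase, cyan_phase): crimson_phase before cyan_phase ✓
(crimson_phase, red_phase): crimson_phase before red_phase ✓
(gold_phase, blue_phase): gold_phase before blue_phase ✓
(gold_phase, cyan_phase): gold_phase before cyan_phase ✓
(gold_phase, red_phase): gold_phase before red_phase ✓
(silver_phase, blue_phase): silver_phase before blue_phase ✓
(teal_phase, blue_phase): teal_phase before blue_phase ✓
(violet_phase, amber_phase): violet_phase before amber_phase ✓
(violet_phase, blue_phase): violet_phase before blue_phase ✓
(violet_phase, cyan_phase): violet_phase before cyan_phase ✓
(violet_phase, gold_phase): violet_phase before gold_phase ✓
(violet_phase, red_phase): violet_phase before red_phase ✓
(violet_phase, teal_phase): violet_phase before teal_phase ✓
Count: 17.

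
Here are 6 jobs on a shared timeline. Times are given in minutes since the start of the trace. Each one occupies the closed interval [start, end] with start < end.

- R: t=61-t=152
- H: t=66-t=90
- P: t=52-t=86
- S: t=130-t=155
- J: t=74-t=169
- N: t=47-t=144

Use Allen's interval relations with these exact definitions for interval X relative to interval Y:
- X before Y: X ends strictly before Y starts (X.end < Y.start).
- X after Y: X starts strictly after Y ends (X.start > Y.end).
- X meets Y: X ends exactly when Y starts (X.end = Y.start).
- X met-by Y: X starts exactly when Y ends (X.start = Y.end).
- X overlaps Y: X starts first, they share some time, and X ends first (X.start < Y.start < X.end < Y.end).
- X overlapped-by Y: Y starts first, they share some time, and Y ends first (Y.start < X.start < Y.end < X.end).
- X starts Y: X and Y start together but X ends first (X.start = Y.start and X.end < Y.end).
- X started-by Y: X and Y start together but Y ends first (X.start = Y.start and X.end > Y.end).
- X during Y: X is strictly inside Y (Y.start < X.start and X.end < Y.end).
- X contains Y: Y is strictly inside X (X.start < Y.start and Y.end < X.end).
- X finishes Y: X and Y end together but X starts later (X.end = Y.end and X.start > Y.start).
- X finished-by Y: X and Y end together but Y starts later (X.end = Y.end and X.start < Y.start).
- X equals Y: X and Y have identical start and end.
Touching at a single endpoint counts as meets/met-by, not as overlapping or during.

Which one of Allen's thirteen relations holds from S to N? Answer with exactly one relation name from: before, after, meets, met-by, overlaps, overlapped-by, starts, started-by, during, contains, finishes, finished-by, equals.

S = [t=130, t=155]; N = [t=47, t=144].
Compare endpoints: S.start > N.start, S.start < N.end, S.end > N.start, S.end > N.end.
That pattern is 'overlapped-by'.

overlapped-by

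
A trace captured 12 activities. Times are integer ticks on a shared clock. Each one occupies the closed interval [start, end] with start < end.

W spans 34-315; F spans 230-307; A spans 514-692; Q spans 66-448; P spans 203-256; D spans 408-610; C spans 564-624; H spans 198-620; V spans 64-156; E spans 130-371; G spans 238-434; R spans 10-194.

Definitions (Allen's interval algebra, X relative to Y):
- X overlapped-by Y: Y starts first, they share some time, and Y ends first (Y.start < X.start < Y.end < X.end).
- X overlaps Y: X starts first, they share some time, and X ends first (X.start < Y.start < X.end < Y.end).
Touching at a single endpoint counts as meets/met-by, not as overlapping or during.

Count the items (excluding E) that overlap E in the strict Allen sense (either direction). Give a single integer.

5

Target E = [130, 371].
A [514, 692] → after → no.
C [564, 624] → after → no.
D [408, 610] → after → no.
F [230, 307] → during → no.
G [238, 434] → overlapped-by → counts.
H [198, 620] → overlapped-by → counts.
P [203, 256] → during → no.
Q [66, 448] → contains → no.
R [10, 194] → overlaps → counts.
V [64, 156] → overlaps → counts.
W [34, 315] → overlaps → counts.
Total: 5.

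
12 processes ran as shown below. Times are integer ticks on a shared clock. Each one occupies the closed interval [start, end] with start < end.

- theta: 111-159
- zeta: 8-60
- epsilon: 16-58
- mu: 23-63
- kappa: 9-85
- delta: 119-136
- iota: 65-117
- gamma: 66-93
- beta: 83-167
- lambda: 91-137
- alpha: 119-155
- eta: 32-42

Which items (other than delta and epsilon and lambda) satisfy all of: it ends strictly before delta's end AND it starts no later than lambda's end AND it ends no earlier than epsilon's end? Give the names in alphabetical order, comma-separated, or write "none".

gamma, iota, kappa, mu, zeta

Conditions: its end is strictly before delta's end (X.end < 136) AND its start is no later than lambda's end (X.start <= 137) AND its end is no earlier than epsilon's end (X.end >= 58).
alpha: end 155 < 136? ✗; start 119 <= 137? ✓; end 155 >= 58? ✓ → no.
beta: end 167 < 136? ✗; start 83 <= 137? ✓; end 167 >= 58? ✓ → no.
eta: end 42 < 136? ✓; start 32 <= 137? ✓; end 42 >= 58? ✗ → no.
gamma: end 93 < 136? ✓; start 66 <= 137? ✓; end 93 >= 58? ✓ → yes.
iota: end 117 < 136? ✓; start 65 <= 137? ✓; end 117 >= 58? ✓ → yes.
kappa: end 85 < 136? ✓; start 9 <= 137? ✓; end 85 >= 58? ✓ → yes.
mu: end 63 < 136? ✓; start 23 <= 137? ✓; end 63 >= 58? ✓ → yes.
theta: end 159 < 136? ✗; start 111 <= 137? ✓; end 159 >= 58? ✓ → no.
zeta: end 60 < 136? ✓; start 8 <= 137? ✓; end 60 >= 58? ✓ → yes.
Result: gamma, iota, kappa, mu, zeta.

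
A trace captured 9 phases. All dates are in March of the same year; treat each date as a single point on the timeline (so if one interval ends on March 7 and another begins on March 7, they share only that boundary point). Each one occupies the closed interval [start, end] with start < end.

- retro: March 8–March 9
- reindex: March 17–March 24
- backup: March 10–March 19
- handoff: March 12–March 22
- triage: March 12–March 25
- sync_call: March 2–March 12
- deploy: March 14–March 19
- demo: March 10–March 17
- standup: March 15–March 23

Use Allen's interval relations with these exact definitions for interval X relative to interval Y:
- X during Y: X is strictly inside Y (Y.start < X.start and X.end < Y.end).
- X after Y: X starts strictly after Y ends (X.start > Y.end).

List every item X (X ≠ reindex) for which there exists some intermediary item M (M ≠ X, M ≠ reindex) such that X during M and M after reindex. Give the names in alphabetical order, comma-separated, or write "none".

Target reindex = [March 17, March 24].
Intermediaries M with M after reindex: none.
Union: none.

none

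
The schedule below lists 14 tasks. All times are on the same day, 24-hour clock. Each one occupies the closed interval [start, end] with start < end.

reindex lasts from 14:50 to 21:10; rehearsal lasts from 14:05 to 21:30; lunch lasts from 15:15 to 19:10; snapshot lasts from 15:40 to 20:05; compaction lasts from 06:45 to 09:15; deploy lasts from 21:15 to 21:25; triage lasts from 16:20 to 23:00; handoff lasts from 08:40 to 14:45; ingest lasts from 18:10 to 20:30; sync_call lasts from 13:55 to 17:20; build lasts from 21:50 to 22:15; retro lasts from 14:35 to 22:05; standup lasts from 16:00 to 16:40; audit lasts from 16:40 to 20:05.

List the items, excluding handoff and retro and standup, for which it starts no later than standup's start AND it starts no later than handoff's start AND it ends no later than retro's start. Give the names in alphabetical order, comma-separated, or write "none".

compaction

Conditions: its start is no later than standup's start (X.start <= 16:00) AND its start is no later than handoff's start (X.start <= 08:40) AND its end is no later than retro's start (X.end <= 14:35).
audit: start 16:40 <= 16:00? ✗; start 16:40 <= 08:40? ✗; end 20:05 <= 14:35? ✗ → no.
build: start 21:50 <= 16:00? ✗; start 21:50 <= 08:40? ✗; end 22:15 <= 14:35? ✗ → no.
compaction: start 06:45 <= 16:00? ✓; start 06:45 <= 08:40? ✓; end 09:15 <= 14:35? ✓ → yes.
deploy: start 21:15 <= 16:00? ✗; start 21:15 <= 08:40? ✗; end 21:25 <= 14:35? ✗ → no.
ingest: start 18:10 <= 16:00? ✗; start 18:10 <= 08:40? ✗; end 20:30 <= 14:35? ✗ → no.
lunch: start 15:15 <= 16:00? ✓; start 15:15 <= 08:40? ✗; end 19:10 <= 14:35? ✗ → no.
rehearsal: start 14:05 <= 16:00? ✓; start 14:05 <= 08:40? ✗; end 21:30 <= 14:35? ✗ → no.
reindex: start 14:50 <= 16:00? ✓; start 14:50 <= 08:40? ✗; end 21:10 <= 14:35? ✗ → no.
snapshot: start 15:40 <= 16:00? ✓; start 15:40 <= 08:40? ✗; end 20:05 <= 14:35? ✗ → no.
sync_call: start 13:55 <= 16:00? ✓; start 13:55 <= 08:40? ✗; end 17:20 <= 14:35? ✗ → no.
triage: start 16:20 <= 16:00? ✗; start 16:20 <= 08:40? ✗; end 23:00 <= 14:35? ✗ → no.
Result: compaction.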